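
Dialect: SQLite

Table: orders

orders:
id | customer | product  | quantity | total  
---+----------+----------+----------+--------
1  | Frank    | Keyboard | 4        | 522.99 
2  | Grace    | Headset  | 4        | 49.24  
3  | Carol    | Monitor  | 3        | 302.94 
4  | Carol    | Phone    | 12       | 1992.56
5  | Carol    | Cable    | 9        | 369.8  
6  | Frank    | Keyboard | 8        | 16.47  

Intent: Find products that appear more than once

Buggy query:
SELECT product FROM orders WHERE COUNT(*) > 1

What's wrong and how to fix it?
Bug: COUNT(*) is an aggregate and cannot be used in WHERE

Fix: GROUP BY product, then filter groups with HAVING COUNT(*) > 1

Corrected query:
SELECT product FROM orders GROUP BY product HAVING COUNT(*) > 1

Result:
product 
--------
Keyboard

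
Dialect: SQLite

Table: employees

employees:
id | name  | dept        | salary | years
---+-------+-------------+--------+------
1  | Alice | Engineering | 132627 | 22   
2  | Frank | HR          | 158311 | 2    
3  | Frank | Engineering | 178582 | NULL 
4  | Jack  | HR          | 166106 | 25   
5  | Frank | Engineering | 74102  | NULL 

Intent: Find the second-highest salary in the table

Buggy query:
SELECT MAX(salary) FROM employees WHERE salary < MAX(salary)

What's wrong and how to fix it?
Bug: MAX(salary) on the right of the comparison is an aggregate-in-WHERE error

Fix: Put the inner MAX in a scalar subquery

Corrected query:
SELECT MAX(salary) FROM employees WHERE salary < (SELECT MAX(salary) FROM employees)

Result:
MAX(salary)
-----------
166106     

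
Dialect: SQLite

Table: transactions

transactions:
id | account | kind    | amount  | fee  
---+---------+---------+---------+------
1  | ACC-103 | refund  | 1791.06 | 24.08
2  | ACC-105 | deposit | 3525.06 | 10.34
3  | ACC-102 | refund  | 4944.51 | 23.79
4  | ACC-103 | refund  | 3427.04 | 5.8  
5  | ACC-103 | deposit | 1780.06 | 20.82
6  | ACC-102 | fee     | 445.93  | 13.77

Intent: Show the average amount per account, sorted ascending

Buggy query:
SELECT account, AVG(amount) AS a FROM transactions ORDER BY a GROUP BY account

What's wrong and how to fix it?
Bug: GROUP BY must precede ORDER BY

Fix: Reorder: SELECT … FROM … GROUP BY … ORDER BY …

Corrected query:
SELECT account, AVG(amount) AS a FROM transactions GROUP BY account ORDER BY a

Result:
account | a      
--------+--------
ACC-103 | 2332.72
ACC-102 | 2695.22
ACC-105 | 3525.06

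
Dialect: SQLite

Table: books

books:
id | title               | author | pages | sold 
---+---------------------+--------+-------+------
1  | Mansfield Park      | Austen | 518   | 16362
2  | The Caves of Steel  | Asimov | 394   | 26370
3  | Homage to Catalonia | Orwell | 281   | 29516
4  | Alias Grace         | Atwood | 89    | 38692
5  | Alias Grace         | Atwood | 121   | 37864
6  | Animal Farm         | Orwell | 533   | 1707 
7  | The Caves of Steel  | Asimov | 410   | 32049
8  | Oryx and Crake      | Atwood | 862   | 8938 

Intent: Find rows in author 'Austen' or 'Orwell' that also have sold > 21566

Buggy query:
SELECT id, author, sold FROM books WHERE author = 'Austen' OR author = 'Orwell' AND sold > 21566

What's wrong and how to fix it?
Bug: Without parentheses, AND is evaluated before OR, so the sold filter only applies to the 'Orwell' branch

Fix: Group the OR with parentheses (or use IN), then AND the threshold

Corrected query:
SELECT id, author, sold FROM books WHERE (author = 'Austen' OR author = 'Orwell') AND sold > 21566

Result:
id | author | sold 
---+--------+------
3  | Orwell | 29516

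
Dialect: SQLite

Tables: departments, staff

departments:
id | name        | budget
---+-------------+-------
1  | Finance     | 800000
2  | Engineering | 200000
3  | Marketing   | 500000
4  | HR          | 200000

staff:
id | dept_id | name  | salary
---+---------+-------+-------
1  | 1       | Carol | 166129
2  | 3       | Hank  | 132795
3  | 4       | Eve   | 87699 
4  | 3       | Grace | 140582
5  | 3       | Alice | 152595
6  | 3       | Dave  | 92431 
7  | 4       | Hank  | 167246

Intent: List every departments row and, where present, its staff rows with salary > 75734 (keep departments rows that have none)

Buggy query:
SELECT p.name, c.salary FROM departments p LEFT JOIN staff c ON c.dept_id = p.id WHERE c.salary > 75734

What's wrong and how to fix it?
Bug: A WHERE condition on the right-hand table after LEFT JOIN drops unmatched parents

Fix: Move the right-table condition into the ON clause so unmatched parents are kept

Corrected query:
SELECT p.name, c.salary FROM departments p LEFT JOIN staff c ON c.dept_id = p.id AND c.salary > 75734

Result:
name        | salary
------------+-------
Finance     | 166129
Engineering | NULL  
Marketing   | 92431 
Marketing   | 132795
Marketing   | 140582
Marketing   | 152595
HR          | 87699 
HR          | 167246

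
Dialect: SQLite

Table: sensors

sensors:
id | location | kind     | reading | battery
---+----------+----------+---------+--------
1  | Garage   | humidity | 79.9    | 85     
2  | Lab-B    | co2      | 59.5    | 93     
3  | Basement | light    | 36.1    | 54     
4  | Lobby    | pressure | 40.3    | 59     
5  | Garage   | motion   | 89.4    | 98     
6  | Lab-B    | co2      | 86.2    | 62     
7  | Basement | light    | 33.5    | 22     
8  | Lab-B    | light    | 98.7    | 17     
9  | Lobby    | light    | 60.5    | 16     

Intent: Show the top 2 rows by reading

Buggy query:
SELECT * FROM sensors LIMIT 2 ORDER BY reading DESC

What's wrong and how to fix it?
Bug: ORDER BY cannot follow LIMIT; LIMIT is the final clause

Fix: Swap the clauses: ORDER BY first, then LIMIT

Corrected query:
SELECT * FROM sensors ORDER BY reading DESC LIMIT 2

Result:
id | location | kind   | reading | battery
---+----------+--------+---------+--------
8  | Lab-B    | light  | 98.7    | 17     
5  | Garage   | motion | 89.4    | 98     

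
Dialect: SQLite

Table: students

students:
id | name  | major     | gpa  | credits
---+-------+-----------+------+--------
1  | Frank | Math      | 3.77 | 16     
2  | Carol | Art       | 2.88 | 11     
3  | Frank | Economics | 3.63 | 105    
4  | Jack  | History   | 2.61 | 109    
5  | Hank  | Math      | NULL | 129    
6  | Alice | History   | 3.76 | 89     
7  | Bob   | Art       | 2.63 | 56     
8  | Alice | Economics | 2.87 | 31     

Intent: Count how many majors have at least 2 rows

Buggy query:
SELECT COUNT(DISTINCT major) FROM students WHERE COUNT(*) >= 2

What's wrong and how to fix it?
Bug: COUNT(*) cannot appear in WHERE; the per-group count doesn't exist yet

Fix: Group first with HAVING COUNT(*) >= 2, then COUNT the resulting groups

Corrected query:
SELECT COUNT(*) FROM (SELECT major FROM students GROUP BY major HAVING COUNT(*) >= 2)

Result:
COUNT(*)
--------
4       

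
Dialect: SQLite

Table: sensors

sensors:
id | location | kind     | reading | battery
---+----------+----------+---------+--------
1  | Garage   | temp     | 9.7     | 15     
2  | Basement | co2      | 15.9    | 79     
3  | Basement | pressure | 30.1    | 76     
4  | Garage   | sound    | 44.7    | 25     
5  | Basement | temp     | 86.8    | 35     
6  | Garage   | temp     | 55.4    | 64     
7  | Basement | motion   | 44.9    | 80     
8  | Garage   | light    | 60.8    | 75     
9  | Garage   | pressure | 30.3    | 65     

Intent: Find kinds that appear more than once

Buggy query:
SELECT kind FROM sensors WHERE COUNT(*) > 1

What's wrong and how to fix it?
Bug: COUNT(*) is an aggregate and cannot be used in WHERE

Fix: GROUP BY kind, then filter groups with HAVING COUNT(*) > 1

Corrected query:
SELECT kind FROM sensors GROUP BY kind HAVING COUNT(*) > 1

Result:
kind    
--------
pressure
temp    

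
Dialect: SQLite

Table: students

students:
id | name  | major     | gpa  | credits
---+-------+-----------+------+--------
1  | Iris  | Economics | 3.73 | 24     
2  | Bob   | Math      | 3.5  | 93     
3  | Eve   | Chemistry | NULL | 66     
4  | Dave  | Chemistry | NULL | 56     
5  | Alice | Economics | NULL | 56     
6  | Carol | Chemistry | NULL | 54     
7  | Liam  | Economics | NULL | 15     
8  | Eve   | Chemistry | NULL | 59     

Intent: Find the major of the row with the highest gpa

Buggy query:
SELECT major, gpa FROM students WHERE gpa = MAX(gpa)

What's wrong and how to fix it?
Bug: MAX(gpa) is an aggregate and cannot be used directly in WHERE

Fix: Wrap MAX in a scalar subquery so WHERE compares against a single value

Corrected query:
SELECT major, gpa FROM students WHERE gpa = (SELECT MAX(gpa) FROM students)

Result:
major     | gpa 
----------+-----
Economics | 3.73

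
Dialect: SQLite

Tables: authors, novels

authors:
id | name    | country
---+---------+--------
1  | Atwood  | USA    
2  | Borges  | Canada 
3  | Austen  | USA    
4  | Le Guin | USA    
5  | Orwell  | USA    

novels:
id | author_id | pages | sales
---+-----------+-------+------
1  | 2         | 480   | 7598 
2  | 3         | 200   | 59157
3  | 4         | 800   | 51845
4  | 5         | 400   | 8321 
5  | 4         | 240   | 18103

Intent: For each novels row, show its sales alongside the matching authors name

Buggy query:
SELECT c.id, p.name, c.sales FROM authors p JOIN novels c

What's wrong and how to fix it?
Bug: Missing join condition: each novels row is matched to all authors rows instead of just its own

Fix: Add ON c.author_id = p.id to the JOIN

Corrected query:
SELECT c.id, p.name, c.sales FROM authors p JOIN novels c ON c.author_id = p.id

Result:
id | name    | sales
---+---------+------
1  | Borges  | 7598 
2  | Austen  | 59157
3  | Le Guin | 51845
4  | Orwell  | 8321 
5  | Le Guin | 18103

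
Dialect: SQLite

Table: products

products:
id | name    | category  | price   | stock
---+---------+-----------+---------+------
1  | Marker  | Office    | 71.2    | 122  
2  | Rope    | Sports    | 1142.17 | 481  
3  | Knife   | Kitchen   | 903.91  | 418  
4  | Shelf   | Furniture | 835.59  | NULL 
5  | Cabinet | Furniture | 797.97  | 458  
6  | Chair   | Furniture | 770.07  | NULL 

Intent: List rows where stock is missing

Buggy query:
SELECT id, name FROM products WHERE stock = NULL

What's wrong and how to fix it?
Bug: Comparing to NULL with '=' never matches; NULL = NULL is unknown, not true

Fix: Use IS NULL to test for NULL

Corrected query:
SELECT id, name FROM products WHERE stock IS NULL

Result:
id | name 
---+------
4  | Shelf
6  | Chair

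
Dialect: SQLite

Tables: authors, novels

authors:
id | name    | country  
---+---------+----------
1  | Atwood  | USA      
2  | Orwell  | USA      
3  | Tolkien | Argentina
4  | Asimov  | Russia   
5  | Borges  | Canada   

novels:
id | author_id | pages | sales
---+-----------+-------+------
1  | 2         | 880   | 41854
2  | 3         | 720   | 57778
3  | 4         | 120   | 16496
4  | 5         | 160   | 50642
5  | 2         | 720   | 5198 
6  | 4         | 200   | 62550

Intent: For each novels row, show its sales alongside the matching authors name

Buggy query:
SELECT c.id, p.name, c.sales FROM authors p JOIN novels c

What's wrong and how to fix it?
Bug: JOIN with no ON clause produces a cartesian product; every novels row pairs with every authors row

Fix: Specify the join condition linking the foreign key to the parent id

Corrected query:
SELECT c.id, p.name, c.sales FROM authors p JOIN novels c ON c.author_id = p.id

Result:
id | name    | sales
---+---------+------
1  | Orwell  | 41854
2  | Tolkien | 57778
3  | Asimov  | 16496
4  | Borges  | 50642
5  | Orwell  | 5198 
6  | Asimov  | 62550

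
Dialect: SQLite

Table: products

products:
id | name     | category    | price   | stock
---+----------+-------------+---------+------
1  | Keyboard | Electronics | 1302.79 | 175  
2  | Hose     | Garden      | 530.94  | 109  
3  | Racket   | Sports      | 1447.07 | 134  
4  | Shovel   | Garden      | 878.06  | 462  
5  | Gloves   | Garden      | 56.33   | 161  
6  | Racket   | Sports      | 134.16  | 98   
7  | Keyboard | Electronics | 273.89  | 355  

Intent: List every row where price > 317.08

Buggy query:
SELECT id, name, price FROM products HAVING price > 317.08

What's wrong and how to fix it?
Bug: HAVING filters the output of aggregation, but this query has no GROUP BY and no aggregate functions, so SQLite rejects it (HAVING clause on a non-aggregate query); the condition here is per row

Fix: Use WHERE for row-level filtering

Corrected query:
SELECT id, name, price FROM products WHERE price > 317.08

Result:
id | name     | price  
---+----------+--------
1  | Keyboard | 1302.79
2  | Hose     | 530.94 
3  | Racket   | 1447.07
4  | Shovel   | 878.06 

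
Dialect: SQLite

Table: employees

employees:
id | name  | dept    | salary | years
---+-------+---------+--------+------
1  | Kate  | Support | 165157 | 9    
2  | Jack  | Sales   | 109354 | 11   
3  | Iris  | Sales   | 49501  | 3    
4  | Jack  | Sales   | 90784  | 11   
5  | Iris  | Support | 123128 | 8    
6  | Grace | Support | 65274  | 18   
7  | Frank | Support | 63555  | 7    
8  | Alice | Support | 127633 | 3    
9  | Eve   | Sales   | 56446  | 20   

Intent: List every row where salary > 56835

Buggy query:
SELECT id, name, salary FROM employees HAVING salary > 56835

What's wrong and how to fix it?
Bug: This is a non-aggregate query (no GROUP BY, no aggregates), so in SQLite the HAVING clause is invalid here; a row-level condition belongs in WHERE

Fix: Use WHERE for row-level filtering

Corrected query:
SELECT id, name, salary FROM employees WHERE salary > 56835

Result:
id | name  | salary
---+-------+-------
1  | Kate  | 165157
2  | Jack  | 109354
4  | Jack  | 90784 
5  | Iris  | 123128
6  | Grace | 65274 
7  | Frank | 63555 
8  | Alice | 127633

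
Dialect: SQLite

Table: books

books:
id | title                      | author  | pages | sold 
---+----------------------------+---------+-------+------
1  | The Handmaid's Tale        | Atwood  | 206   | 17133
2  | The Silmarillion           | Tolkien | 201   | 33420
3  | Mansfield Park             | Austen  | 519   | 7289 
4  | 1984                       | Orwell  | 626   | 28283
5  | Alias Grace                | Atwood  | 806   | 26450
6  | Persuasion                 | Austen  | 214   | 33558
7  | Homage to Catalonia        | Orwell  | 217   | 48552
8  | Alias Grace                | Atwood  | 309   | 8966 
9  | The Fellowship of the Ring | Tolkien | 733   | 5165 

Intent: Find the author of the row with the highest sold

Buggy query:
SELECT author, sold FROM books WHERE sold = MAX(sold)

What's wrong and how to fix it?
Bug: MAX(sold) is an aggregate and cannot be used directly in WHERE

Fix: Wrap MAX in a scalar subquery so WHERE compares against a single value

Corrected query:
SELECT author, sold FROM books WHERE sold = (SELECT MAX(sold) FROM books)

Result:
author | sold 
-------+------
Orwell | 48552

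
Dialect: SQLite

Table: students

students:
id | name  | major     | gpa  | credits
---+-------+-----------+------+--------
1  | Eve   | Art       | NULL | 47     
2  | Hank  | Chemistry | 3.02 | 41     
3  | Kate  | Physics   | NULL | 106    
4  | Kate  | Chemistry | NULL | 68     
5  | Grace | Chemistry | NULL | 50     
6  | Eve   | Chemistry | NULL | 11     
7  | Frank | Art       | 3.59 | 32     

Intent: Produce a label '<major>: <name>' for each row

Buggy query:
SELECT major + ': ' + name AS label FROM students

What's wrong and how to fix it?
Bug: SQLite uses || for string concatenation; + coerces text to numbers (yielding 0)

Fix: Replace + with || to concatenate text

Corrected query:
SELECT major || ': ' || name AS label FROM students

Result:
label           
----------------
Art: Eve        
Chemistry: Hank 
Physics: Kate   
Chemistry: Kate 
Chemistry: Grace
Chemistry: Eve  
Art: Frank      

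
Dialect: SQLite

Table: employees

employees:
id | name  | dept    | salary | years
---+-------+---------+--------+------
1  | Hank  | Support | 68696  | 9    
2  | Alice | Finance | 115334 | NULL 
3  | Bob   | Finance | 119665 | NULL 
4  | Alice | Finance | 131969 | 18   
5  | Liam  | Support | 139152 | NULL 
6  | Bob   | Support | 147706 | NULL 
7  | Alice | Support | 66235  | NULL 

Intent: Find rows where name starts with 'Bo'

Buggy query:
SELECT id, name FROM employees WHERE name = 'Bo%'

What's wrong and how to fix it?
Bug: '=' compares the literal string including the % character; pattern matching needs LIKE

Fix: Use LIKE for wildcard pattern matching

Corrected query:
SELECT id, name FROM employees WHERE name LIKE 'Bo%'

Result:
id | name
---+-----
3  | Bob 
6  | Bob 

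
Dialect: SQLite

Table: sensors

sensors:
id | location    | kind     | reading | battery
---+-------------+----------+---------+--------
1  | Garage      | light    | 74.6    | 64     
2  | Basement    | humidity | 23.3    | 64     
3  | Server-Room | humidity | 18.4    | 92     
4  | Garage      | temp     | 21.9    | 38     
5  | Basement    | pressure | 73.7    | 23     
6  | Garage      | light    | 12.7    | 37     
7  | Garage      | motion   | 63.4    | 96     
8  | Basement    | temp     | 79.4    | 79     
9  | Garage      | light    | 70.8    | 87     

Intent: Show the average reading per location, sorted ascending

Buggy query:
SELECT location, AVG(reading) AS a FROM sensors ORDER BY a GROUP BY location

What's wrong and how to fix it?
Bug: ORDER BY appears before GROUP BY; SQL clause order requires GROUP BY first

Fix: Move ORDER BY to the end, after GROUP BY

Corrected query:
SELECT location, AVG(reading) AS a FROM sensors GROUP BY location ORDER BY a

Result:
location    | a    
------------+------
Server-Room | 18.4 
Garage      | 48.68
Basement    | 58.8 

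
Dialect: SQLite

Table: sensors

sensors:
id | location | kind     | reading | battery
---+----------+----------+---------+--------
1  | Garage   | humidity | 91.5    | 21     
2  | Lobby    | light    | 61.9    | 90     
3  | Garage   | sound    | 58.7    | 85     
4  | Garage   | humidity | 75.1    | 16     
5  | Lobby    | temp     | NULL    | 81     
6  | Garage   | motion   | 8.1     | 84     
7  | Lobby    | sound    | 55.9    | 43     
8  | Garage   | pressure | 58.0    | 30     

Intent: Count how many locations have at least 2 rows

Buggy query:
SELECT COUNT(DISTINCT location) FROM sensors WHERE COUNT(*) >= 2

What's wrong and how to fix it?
Bug: WHERE filters individual rows, not groups, so a group-level COUNT is invalid there

Fix: Use a subquery that GROUPs and filters with HAVING, then count its rows

Corrected query:
SELECT COUNT(*) FROM (SELECT location FROM sensors GROUP BY location HAVING COUNT(*) >= 2)

Result:
COUNT(*)
--------
2       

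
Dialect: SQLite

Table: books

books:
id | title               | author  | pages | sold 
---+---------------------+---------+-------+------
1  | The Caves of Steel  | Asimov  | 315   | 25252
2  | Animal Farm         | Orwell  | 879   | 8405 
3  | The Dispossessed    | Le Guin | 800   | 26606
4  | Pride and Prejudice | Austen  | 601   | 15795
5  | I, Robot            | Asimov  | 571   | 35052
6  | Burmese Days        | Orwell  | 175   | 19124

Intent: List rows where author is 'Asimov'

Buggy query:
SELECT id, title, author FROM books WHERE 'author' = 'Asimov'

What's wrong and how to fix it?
Bug: Single quotes denote string literals in SQL; the column name is being compared as a constant string

Fix: Remove the quotes around the column name (or use double quotes for an identifier)

Corrected query:
SELECT id, title, author FROM books WHERE author = 'Asimov'

Result:
id | title              | author
---+--------------------+-------
1  | The Caves of Steel | Asimov
5  | I, Robot           | Asimov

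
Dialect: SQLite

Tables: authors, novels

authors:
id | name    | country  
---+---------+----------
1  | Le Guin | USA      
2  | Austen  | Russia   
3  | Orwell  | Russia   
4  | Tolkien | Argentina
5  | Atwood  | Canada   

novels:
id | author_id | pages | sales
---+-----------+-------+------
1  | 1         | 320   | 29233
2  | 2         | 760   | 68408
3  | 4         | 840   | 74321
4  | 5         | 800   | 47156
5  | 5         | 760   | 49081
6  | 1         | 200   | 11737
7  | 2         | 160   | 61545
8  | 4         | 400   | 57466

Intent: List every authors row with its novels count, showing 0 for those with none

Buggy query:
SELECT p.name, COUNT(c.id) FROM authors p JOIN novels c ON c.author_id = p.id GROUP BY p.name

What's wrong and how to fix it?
Bug: INNER JOIN drops authors rows that have no matching novels rows

Fix: Use LEFT JOIN so parents without children still appear (COUNT(c.id) gives 0)

Corrected query:
SELECT p.name, COUNT(c.id) FROM authors p LEFT JOIN novels c ON c.author_id = p.id GROUP BY p.name

Result:
name    | COUNT(c.id)
--------+------------
Atwood  | 2          
Austen  | 2          
Le Guin | 2          
Orwell  | 0          
Tolkien | 2          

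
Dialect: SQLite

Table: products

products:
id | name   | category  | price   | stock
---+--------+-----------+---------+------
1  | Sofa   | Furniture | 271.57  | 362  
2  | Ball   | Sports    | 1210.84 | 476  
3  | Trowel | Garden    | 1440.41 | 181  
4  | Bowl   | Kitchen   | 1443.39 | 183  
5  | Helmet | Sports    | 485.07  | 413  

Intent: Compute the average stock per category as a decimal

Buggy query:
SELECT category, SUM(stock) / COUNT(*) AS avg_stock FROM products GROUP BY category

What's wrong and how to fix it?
Bug: SUM(stock) and COUNT(*) are both integers; the division truncates the fractional part

Fix: Multiply by 1.0 (or CAST to REAL) to force floating-point division

Corrected query:
SELECT category, SUM(stock) * 1.0 / COUNT(*) AS avg_stock FROM products GROUP BY category

Result:
category  | avg_stock
----------+----------
Furniture | 362      
Garden    | 181      
Kitchen   | 183      
Sports    | 444.5    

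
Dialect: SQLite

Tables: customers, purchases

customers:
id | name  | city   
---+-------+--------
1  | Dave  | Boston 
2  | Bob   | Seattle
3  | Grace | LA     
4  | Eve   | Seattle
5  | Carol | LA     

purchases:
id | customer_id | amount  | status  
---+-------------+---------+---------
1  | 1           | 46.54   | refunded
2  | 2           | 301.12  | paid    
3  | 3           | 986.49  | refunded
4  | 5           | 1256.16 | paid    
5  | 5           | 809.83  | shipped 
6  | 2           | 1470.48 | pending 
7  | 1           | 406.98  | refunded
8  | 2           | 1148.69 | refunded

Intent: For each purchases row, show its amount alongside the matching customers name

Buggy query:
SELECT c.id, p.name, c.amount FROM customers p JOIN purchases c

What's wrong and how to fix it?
Bug: Missing join condition: each purchases row is matched to all customers rows instead of just its own

Fix: Specify the join condition linking the foreign key to the parent id

Corrected query:
SELECT c.id, p.name, c.amount FROM customers p JOIN purchases c ON c.customer_id = p.id

Result:
id | name  | amount 
---+-------+--------
1  | Dave  | 46.54  
2  | Bob   | 301.12 
3  | Grace | 986.49 
4  | Carol | 1256.16
5  | Carol | 809.83 
6  | Bob   | 1470.48
7  | Dave  | 406.98 
8  | Bob   | 1148.69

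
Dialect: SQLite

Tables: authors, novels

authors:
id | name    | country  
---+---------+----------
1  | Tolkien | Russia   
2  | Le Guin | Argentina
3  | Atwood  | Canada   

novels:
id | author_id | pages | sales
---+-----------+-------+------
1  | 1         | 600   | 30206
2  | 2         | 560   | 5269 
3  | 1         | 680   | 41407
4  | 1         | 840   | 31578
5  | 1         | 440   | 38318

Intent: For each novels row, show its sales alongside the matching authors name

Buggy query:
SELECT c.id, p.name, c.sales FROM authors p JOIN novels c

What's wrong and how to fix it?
Bug: Missing join condition: each novels row is matched to all authors rows instead of just its own

Fix: Add ON c.author_id = p.id to the JOIN

Corrected query:
SELECT c.id, p.name, c.sales FROM authors p JOIN novels c ON c.author_id = p.id

Result:
id | name    | sales
---+---------+------
1  | Tolkien | 30206
2  | Le Guin | 5269 
3  | Tolkien | 41407
4  | Tolkien | 31578
5  | Tolkien | 38318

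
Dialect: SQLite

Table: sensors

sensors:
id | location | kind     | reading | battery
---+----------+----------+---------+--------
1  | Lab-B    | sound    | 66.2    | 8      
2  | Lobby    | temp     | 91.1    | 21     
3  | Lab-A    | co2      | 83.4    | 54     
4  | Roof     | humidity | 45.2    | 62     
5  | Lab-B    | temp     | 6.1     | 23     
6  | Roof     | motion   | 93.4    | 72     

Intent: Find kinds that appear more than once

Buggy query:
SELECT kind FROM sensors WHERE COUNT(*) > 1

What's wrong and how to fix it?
Bug: COUNT(*) is an aggregate and cannot be used in WHERE

Fix: GROUP BY kind, then filter groups with HAVING COUNT(*) > 1

Corrected query:
SELECT kind FROM sensors GROUP BY kind HAVING COUNT(*) > 1

Result:
kind
----
temp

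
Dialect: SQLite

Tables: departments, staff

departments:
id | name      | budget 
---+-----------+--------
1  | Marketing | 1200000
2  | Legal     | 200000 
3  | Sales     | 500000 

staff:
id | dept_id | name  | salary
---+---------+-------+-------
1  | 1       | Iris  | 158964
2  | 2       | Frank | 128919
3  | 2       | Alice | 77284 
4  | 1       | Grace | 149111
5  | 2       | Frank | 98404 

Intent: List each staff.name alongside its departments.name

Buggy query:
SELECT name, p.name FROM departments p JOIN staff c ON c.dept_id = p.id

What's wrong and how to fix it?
Bug: 'name' exists in both joined tables, so the database can't tell which one is meant

Fix: Qualify the column with its table alias (c.name)

Corrected query:
SELECT c.name, p.name FROM departments p JOIN staff c ON c.dept_id = p.id

Result:
name  | name     
------+----------
Iris  | Marketing
Frank | Legal    
Alice | Legal    
Grace | Marketing
Frank | Legal    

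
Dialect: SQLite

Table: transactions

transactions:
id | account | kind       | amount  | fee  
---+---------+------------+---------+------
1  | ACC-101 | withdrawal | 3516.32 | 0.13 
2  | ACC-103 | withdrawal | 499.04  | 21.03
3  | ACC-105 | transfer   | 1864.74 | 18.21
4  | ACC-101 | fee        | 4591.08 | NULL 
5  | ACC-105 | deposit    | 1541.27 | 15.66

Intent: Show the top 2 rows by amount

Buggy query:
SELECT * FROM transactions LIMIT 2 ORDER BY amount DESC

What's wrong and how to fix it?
Bug: LIMIT must come after ORDER BY

Fix: Sort with ORDER BY, then apply LIMIT

Corrected query:
SELECT * FROM transactions ORDER BY amount DESC LIMIT 2

Result:
id | account | kind       | amount  | fee 
---+---------+------------+---------+-----
4  | ACC-101 | fee        | 4591.08 | NULL
1  | ACC-101 | withdrawal | 3516.32 | 0.13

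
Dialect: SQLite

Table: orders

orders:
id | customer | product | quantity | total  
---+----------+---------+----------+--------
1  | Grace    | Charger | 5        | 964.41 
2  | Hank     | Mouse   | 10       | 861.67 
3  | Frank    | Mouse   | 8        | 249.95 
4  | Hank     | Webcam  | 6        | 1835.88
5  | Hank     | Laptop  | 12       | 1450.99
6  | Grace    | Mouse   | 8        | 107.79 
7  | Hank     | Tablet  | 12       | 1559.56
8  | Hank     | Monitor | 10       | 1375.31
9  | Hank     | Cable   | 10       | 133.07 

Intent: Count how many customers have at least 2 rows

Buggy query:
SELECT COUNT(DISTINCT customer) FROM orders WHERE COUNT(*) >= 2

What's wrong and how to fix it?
Bug: WHERE filters individual rows, not groups, so a group-level COUNT is invalid there

Fix: Group first with HAVING COUNT(*) >= 2, then COUNT the resulting groups

Corrected query:
SELECT COUNT(*) FROM (SELECT customer FROM orders GROUP BY customer HAVING COUNT(*) >= 2)

Result:
COUNT(*)
--------
2       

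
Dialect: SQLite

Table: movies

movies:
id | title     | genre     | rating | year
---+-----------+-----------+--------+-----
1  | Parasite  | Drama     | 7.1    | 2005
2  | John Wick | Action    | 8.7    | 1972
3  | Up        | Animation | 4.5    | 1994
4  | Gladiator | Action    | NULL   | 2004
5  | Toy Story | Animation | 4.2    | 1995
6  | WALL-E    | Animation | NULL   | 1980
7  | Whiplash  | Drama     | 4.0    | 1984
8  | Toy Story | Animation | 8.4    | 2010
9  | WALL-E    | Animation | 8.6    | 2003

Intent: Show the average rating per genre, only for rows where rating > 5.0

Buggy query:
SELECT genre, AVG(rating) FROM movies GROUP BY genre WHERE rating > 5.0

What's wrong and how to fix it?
Bug: Row-level WHERE must come before GROUP BY in the clause order

Fix: Move the WHERE clause before GROUP BY

Corrected query:
SELECT genre, AVG(rating) FROM movies WHERE rating > 5.0 GROUP BY genre

Result:
genre     | AVG(rating)
----------+------------
Action    | 8.7        
Animation | 8.5        
Drama     | 7.1        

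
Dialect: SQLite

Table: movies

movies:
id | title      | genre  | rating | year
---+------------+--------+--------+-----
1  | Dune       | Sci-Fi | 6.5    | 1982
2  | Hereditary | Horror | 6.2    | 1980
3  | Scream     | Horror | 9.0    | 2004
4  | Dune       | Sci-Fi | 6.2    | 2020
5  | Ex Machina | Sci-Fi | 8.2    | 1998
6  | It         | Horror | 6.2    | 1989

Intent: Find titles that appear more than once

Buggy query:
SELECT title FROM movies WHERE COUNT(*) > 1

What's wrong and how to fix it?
Bug: COUNT(*) is an aggregate and cannot be used in WHERE

Fix: GROUP BY title, then filter groups with HAVING COUNT(*) > 1

Corrected query:
SELECT title FROM movies GROUP BY title HAVING COUNT(*) > 1

Result:
title
-----
Dune 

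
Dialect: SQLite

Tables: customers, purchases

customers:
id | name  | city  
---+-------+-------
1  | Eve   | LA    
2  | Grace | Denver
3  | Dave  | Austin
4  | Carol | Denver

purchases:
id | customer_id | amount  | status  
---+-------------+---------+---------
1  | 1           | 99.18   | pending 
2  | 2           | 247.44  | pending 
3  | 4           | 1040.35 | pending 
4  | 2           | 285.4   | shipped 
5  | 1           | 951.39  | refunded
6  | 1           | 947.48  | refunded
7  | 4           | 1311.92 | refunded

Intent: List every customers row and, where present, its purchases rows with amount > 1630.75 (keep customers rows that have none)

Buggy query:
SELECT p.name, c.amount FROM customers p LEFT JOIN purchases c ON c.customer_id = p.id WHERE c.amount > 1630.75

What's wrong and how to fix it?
Bug: A WHERE condition on the right-hand table after LEFT JOIN drops unmatched parents

Fix: Move the right-table condition into the ON clause so unmatched parents are kept

Corrected query:
SELECT p.name, c.amount FROM customers p LEFT JOIN purchases c ON c.customer_id = p.id AND c.amount > 1630.75

Result:
name  | amount
------+-------
Eve   | NULL  
Grace | NULL  
Dave  | NULL  
Carol | NULL  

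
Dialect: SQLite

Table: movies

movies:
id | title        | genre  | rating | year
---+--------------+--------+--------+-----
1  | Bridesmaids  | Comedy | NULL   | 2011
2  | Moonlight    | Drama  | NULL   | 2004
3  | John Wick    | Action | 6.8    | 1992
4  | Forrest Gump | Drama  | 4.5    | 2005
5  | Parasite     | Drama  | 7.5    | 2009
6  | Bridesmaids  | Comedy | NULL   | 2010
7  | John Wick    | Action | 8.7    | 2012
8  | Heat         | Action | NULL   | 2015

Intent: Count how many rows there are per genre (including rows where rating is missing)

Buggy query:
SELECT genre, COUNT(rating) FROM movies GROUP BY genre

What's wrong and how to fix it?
Bug: COUNT(column) counts non-NULL values only; rows with NULL rating aren't counted

Fix: Use COUNT(*) to count all rows regardless of NULL

Corrected query:
SELECT genre, COUNT(*) FROM movies GROUP BY genre

Result:
genre  | COUNT(*)
-------+---------
Action | 3       
Comedy | 2       
Drama  | 3       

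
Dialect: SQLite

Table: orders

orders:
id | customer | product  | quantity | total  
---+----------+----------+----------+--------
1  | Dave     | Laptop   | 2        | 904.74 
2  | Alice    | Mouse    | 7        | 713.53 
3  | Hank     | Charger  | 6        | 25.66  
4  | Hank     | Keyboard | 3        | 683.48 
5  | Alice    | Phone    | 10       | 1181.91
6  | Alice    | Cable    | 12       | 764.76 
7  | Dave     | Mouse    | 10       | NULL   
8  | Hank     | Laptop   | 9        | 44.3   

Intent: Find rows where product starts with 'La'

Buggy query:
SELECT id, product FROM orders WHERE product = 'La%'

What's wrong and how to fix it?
Bug: '=' compares the literal string including the % character; pattern matching needs LIKE

Fix: Replace '=' with LIKE so 'La%' is treated as a pattern

Corrected query:
SELECT id, product FROM orders WHERE product LIKE 'La%'

Result:
id | product
---+--------
1  | Laptop 
8  | Laptop 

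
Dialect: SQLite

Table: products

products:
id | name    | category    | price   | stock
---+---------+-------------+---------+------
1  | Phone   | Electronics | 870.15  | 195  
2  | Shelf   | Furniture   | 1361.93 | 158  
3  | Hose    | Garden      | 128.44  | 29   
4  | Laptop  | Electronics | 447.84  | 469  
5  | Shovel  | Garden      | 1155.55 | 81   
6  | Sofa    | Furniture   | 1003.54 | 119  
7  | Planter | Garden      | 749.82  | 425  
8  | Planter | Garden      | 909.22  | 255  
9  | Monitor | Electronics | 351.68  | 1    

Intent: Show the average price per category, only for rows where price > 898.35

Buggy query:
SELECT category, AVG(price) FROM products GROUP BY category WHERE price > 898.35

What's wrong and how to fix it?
Bug: Row-level WHERE must come before GROUP BY in the clause order

Fix: Place WHERE between FROM and GROUP BY

Corrected query:
SELECT category, AVG(price) FROM products WHERE price > 898.35 GROUP BY category

Result:
category  | AVG(price)
----------+-----------
Furniture | 1182.735  
Garden    | 1032.385  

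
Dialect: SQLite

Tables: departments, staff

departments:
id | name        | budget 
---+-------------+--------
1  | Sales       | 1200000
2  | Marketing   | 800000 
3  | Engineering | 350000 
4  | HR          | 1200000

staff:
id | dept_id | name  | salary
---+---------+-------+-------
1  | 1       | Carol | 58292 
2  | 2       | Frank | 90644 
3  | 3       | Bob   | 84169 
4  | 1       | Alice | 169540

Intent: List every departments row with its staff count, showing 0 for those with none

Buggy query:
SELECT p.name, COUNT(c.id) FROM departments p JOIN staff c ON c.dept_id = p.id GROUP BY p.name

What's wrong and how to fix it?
Bug: An inner join excludes parents with zero children

Fix: Switch to LEFT JOIN to retain unmatched parent rows

Corrected query:
SELECT p.name, COUNT(c.id) FROM departments p LEFT JOIN staff c ON c.dept_id = p.id GROUP BY p.name

Result:
name        | COUNT(c.id)
------------+------------
Engineering | 1          
HR          | 0          
Marketing   | 1          
Sales       | 2          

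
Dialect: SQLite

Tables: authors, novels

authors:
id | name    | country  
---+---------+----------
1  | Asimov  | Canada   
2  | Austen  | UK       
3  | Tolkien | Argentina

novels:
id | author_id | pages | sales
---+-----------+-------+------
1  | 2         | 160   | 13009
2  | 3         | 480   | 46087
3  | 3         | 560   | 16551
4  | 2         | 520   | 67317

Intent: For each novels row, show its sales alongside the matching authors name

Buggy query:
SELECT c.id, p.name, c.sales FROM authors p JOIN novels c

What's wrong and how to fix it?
Bug: JOIN with no ON clause produces a cartesian product; every novels row pairs with every authors row

Fix: Add ON c.author_id = p.id to the JOIN

Corrected query:
SELECT c.id, p.name, c.sales FROM authors p JOIN novels c ON c.author_id = p.id

Result:
id | name    | sales
---+---------+------
1  | Austen  | 13009
2  | Tolkien | 46087
3  | Tolkien | 16551
4  | Austen  | 67317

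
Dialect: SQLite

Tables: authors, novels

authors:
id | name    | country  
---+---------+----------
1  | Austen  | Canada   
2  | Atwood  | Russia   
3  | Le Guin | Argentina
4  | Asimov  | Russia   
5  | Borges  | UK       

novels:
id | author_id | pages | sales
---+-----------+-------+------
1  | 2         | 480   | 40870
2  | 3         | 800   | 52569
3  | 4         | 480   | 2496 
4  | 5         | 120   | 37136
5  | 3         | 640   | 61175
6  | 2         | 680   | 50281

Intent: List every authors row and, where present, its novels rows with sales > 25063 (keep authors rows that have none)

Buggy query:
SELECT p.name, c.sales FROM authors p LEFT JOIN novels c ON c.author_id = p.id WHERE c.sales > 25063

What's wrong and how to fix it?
Bug: Filtering c.sales in WHERE discards the NULL rows produced by LEFT JOIN, turning it into an inner join

Fix: Put 'c.sales > 25063' in the JOIN's ON clause instead of WHERE

Corrected query:
SELECT p.name, c.sales FROM authors p LEFT JOIN novels c ON c.author_id = p.id AND c.sales > 25063

Result:
name    | sales
--------+------
Austen  | NULL 
Atwood  | 40870
Atwood  | 50281
Le Guin | 52569
Le Guin | 61175
Asimov  | NULL 
Borges  | 37136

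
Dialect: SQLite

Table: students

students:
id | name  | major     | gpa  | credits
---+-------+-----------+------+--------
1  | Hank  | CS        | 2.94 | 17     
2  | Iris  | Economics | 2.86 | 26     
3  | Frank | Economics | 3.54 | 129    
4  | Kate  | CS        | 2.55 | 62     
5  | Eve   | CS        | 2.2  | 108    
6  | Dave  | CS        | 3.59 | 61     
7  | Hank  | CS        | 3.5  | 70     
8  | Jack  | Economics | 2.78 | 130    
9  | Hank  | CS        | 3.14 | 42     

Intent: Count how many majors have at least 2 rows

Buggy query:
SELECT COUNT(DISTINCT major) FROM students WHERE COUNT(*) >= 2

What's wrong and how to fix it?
Bug: COUNT(*) cannot appear in WHERE; the per-group count doesn't exist yet

Fix: Use a subquery that GROUPs and filters with HAVING, then count its rows

Corrected query:
SELECT COUNT(*) FROM (SELECT major FROM students GROUP BY major HAVING COUNT(*) >= 2)

Result:
COUNT(*)
--------
2       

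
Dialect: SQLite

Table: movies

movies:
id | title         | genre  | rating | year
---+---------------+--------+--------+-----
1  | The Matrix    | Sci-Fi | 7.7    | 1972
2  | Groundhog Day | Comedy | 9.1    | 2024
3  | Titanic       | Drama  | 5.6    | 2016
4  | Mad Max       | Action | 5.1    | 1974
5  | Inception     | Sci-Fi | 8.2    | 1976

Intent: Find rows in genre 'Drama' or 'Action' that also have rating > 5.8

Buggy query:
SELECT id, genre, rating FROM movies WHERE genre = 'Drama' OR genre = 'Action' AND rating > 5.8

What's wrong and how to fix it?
Bug: AND binds tighter than OR, so this parses as genre = 'Drama' OR (genre = 'Action' AND rating > 5.8)

Fix: Add parentheses around the OR so the AND applies to both alternatives

Corrected query:
SELECT id, genre, rating FROM movies WHERE (genre = 'Drama' OR genre = 'Action') AND rating > 5.8

Result:
(no rows)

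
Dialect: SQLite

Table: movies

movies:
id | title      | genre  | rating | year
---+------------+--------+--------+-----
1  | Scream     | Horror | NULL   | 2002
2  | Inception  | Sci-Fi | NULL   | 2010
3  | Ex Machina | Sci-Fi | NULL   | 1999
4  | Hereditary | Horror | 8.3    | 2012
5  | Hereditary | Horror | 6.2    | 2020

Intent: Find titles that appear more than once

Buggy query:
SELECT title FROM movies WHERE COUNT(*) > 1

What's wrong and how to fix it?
Bug: COUNT(*) is an aggregate and cannot be used in WHERE

Fix: Group first, then use HAVING for the count condition

Corrected query:
SELECT title FROM movies GROUP BY title HAVING COUNT(*) > 1

Result:
title     
----------
Hereditary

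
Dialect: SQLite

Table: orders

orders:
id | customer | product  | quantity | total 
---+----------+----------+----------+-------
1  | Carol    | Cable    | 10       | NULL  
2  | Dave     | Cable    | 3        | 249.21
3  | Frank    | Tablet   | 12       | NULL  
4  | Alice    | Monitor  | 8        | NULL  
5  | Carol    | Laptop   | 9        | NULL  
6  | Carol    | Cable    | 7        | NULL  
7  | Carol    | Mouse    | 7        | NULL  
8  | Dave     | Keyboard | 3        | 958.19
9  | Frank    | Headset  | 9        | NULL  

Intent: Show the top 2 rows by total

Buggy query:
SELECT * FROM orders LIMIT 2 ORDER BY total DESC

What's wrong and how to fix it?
Bug: ORDER BY cannot follow LIMIT; LIMIT is the final clause

Fix: Swap the clauses: ORDER BY first, then LIMIT

Corrected query:
SELECT * FROM orders ORDER BY total DESC LIMIT 2

Result:
id | customer | product  | quantity | total 
---+----------+----------+----------+-------
8  | Dave     | Keyboard | 3        | 958.19
2  | Dave     | Cable    | 3        | 249.21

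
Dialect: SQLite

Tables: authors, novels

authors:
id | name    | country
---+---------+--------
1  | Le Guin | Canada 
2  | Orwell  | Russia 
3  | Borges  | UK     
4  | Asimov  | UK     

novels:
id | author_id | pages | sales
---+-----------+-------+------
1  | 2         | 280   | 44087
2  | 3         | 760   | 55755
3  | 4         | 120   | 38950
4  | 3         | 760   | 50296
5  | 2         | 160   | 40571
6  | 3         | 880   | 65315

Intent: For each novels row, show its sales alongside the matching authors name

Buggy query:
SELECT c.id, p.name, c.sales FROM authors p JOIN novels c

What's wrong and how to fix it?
Bug: Missing join condition: each novels row is matched to all authors rows instead of just its own

Fix: Add ON c.author_id = p.id to the JOIN

Corrected query:
SELECT c.id, p.name, c.sales FROM authors p JOIN novels c ON c.author_id = p.id

Result:
id | name   | sales
---+--------+------
1  | Orwell | 44087
2  | Borges | 55755
3  | Asimov | 38950
4  | Borges | 50296
5  | Orwell | 40571
6  | Borges | 65315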